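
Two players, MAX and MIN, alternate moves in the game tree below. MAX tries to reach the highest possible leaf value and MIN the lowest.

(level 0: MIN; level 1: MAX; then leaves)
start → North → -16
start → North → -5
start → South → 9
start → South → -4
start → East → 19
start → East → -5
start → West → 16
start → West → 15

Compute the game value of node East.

19

East (MAX): max(19, -5) = 19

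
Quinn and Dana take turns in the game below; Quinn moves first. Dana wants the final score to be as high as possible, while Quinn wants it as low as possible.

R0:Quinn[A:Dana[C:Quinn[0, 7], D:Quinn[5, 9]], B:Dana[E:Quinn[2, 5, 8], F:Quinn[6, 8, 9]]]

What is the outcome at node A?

5

C (Quinn): min(0, 7) = 0
D (Quinn): min(5, 9) = 5
A (Dana): max(0, 5) = 5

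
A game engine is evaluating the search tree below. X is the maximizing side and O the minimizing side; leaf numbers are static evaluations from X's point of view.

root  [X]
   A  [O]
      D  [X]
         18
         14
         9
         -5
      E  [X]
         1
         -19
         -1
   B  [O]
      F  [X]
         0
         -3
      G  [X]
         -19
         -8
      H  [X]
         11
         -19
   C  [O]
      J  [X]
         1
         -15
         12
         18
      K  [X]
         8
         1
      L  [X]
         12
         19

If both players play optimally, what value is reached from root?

D (X): max(18, 14, 9, -5) = 18
E (X): max(1, -19, -1) = 1
A (O): min(18, 1) = 1
F (X): max(0, -3) = 0
G (X): max(-19, -8) = -8
H (X): max(11, -19) = 11
B (O): min(0, -8, 11) = -8
J (X): max(1, -15, 12, 18) = 18
K (X): max(8, 1) = 8
L (X): max(12, 19) = 19
C (O): min(18, 8, 19) = 8
root (X): max(1, -8, 8) = 8

8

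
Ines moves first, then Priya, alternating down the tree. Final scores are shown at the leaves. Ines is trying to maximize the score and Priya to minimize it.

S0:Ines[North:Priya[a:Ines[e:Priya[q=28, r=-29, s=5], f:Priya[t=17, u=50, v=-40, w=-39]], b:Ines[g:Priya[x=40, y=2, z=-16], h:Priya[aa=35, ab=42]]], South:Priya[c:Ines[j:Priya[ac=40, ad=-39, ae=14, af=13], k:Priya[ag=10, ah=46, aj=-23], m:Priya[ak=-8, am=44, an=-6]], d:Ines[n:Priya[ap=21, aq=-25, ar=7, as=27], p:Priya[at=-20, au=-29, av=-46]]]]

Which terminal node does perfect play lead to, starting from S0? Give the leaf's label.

aq

e (Priya): min(28, -29, 5) = -29
f (Priya): min(17, 50, -40, -39) = -40
a (Ines): max(-29, -40) = -29
g (Priya): min(40, 2, -16) = -16
h (Priya): min(35, 42) = 35
b (Ines): max(-16, 35) = 35
North (Priya): min(-29, 35) = -29
j (Priya): min(40, -39, 14, 13) = -39
k (Priya): min(10, 46, -23) = -23
m (Priya): min(-8, 44, -6) = -8
c (Ines): max(-39, -23, -8) = -8
n (Priya): min(21, -25, 7, 27) = -25
p (Priya): min(-20, -29, -46) = -46
d (Ines): max(-25, -46) = -25
South (Priya): min(-8, -25) = -25
S0 (Ines): max(-29, -25) = -25
At S0, Ines picks South (highest: -25).
At South, Priya picks d (lowest: -25).
At d, Ines picks n (highest: -25).
At n, Priya picks aq (lowest: -25).
Terminal value -25.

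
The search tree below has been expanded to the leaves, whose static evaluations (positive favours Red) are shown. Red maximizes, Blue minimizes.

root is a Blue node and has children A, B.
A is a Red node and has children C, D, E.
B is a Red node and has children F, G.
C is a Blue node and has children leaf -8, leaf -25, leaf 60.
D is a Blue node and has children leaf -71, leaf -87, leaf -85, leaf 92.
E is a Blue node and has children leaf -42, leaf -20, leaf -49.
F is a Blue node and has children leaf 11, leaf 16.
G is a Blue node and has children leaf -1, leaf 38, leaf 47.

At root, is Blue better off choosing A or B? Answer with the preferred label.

A

C (Blue): min(-8, -25, 60) = -25
D (Blue): min(-71, -87, -85, 92) = -87
E (Blue): min(-42, -20, -49) = -49
A (Red): max(-25, -87, -49) = -25
F (Blue): min(11, 16) = 11
G (Blue): min(-1, 38, 47) = -1
B (Red): max(11, -1) = 11
Blue prefers the lower value; A=-25, B=11. A is better since -25 < 11.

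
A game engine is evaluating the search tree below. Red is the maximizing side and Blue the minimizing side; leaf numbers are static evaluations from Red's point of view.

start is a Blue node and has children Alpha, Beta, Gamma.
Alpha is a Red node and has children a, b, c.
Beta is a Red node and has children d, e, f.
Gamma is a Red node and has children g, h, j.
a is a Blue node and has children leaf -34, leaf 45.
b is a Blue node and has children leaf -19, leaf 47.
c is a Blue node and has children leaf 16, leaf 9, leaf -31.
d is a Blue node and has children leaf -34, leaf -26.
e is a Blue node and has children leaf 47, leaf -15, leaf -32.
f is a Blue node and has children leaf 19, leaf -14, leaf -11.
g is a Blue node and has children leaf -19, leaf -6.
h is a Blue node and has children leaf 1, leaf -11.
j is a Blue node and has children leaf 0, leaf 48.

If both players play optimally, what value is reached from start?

a (Blue): min(-34, 45) = -34
b (Blue): min(-19, 47) = -19
c (Blue): min(16, 9, -31) = -31
Alpha (Red): max(-34, -19, -31) = -19
d (Blue): min(-34, -26) = -34
e (Blue): min(47, -15, -32) = -32
f (Blue): min(19, -14, -11) = -14
Beta (Red): max(-34, -32, -14) = -14
g (Blue): min(-19, -6) = -19
h (Blue): min(1, -11) = -11
j (Blue): min(0, 48) = 0
Gamma (Red): max(-19, -11, 0) = 0
start (Blue): min(-19, -14, 0) = -19

-19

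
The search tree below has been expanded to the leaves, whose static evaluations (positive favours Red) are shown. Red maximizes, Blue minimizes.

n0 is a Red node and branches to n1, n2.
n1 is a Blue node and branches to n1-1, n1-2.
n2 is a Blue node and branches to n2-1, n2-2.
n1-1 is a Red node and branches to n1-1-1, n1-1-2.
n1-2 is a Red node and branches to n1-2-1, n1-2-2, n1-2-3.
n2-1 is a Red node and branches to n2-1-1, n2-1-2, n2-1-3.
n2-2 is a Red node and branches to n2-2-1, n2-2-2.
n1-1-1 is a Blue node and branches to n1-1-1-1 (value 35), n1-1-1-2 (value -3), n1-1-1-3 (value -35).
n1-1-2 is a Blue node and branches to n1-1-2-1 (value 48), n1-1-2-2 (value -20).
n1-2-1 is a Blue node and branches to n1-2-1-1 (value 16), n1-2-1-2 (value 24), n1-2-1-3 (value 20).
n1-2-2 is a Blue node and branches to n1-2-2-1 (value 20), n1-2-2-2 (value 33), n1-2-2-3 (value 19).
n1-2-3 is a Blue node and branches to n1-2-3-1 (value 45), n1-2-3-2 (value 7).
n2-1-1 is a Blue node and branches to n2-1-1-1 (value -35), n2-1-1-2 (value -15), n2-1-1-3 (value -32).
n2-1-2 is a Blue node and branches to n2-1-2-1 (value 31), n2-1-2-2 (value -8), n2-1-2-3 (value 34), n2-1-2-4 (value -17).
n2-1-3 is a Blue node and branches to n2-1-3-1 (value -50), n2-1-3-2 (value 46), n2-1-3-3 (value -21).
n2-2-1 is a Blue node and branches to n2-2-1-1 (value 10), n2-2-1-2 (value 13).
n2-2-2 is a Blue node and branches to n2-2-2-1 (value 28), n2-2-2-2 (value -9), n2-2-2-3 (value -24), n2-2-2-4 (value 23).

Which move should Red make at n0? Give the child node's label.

n1-1-1 (Blue): min(35, -3, -35) = -35
n1-1-2 (Blue): min(48, -20) = -20
n1-1 (Red): max(-35, -20) = -20
n1-2-1 (Blue): min(16, 24, 20) = 16
n1-2-2 (Blue): min(20, 33, 19) = 19
n1-2-3 (Blue): min(45, 7) = 7
n1-2 (Red): max(16, 19, 7) = 19
n1 (Blue): min(-20, 19) = -20
n2-1-1 (Blue): min(-35, -15, -32) = -35
n2-1-2 (Blue): min(31, -8, 34, -17) = -17
n2-1-3 (Blue): min(-50, 46, -21) = -50
n2-1 (Red): max(-35, -17, -50) = -17
n2-2-1 (Blue): min(10, 13) = 10
n2-2-2 (Blue): min(28, -9, -24, 23) = -24
n2-2 (Red): max(10, -24) = 10
n2 (Blue): min(-17, 10) = -17
n0 (Red): max(-20, -17) = -17
Red at n0 wants the highest of {n1=-20, n2=-17}, so chooses n2.

n2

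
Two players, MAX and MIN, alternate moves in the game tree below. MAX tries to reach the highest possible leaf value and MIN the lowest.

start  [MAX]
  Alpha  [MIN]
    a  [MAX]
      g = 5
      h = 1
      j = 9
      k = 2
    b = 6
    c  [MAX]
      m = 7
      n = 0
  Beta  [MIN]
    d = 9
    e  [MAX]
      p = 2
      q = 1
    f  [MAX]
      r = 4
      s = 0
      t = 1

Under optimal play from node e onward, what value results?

2

e (MAX): max(2, 1) = 2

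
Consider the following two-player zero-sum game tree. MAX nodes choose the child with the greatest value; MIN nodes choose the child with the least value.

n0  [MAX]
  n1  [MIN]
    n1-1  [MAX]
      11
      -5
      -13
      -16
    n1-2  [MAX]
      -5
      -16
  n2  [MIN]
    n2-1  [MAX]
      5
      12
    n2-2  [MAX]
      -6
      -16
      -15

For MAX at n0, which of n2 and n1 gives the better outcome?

n1

n2-1 (MAX): max(5, 12) = 12
n2-2 (MAX): max(-6, -16, -15) = -6
n2 (MIN): min(12, -6) = -6
n1-1 (MAX): max(11, -5, -13, -16) = 11
n1-2 (MAX): max(-5, -16) = -5
n1 (MIN): min(11, -5) = -5
MAX prefers the higher value; n2=-6, n1=-5. n1 is better since -5 > -6.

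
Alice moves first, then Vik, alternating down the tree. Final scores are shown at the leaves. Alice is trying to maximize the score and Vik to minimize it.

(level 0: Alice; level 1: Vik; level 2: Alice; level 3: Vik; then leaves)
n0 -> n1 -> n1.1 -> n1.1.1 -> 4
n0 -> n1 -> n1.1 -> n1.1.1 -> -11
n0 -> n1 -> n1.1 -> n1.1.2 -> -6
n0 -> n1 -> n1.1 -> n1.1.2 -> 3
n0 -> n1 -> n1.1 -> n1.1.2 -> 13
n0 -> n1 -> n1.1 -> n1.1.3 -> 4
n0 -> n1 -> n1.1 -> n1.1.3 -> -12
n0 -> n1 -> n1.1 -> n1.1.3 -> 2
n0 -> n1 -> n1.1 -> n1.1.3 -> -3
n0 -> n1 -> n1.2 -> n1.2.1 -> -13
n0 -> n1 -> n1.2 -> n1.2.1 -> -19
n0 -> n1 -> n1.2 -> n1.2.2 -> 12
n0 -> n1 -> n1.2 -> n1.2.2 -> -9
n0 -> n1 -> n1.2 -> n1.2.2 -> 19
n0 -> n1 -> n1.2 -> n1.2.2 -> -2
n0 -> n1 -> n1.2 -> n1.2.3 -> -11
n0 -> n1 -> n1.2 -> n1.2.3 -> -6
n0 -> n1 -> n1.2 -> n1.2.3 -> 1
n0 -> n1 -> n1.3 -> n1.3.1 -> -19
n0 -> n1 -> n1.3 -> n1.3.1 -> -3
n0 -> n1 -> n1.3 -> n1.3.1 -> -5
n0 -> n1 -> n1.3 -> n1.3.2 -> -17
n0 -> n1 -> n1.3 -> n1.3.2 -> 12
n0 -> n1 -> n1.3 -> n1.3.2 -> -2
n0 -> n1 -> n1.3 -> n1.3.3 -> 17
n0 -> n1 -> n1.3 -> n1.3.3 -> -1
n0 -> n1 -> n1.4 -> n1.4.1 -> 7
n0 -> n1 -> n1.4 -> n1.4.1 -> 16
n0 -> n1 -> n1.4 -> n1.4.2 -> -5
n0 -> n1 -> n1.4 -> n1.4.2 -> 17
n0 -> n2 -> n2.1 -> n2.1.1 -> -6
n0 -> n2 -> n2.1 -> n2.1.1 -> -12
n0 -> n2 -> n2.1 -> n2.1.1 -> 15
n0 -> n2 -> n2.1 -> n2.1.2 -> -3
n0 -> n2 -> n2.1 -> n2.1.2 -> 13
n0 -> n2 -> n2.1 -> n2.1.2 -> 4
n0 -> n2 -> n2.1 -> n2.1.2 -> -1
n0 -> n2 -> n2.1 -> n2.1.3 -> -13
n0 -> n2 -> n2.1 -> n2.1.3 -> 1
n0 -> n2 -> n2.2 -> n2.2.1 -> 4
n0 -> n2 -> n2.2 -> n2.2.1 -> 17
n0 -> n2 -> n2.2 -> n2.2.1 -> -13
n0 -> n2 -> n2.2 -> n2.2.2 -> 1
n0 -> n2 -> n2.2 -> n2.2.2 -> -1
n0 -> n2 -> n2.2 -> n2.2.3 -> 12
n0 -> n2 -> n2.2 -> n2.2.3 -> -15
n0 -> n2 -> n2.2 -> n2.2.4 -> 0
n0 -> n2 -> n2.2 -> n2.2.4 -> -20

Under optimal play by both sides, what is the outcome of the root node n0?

-3

n1.1.1 (Vik): min(4, -11) = -11
n1.1.2 (Vik): min(-6, 3, 13) = -6
n1.1.3 (Vik): min(4, -12, 2, -3) = -12
n1.1 (Alice): max(-11, -6, -12) = -6
n1.2.1 (Vik): min(-13, -19) = -19
n1.2.2 (Vik): min(12, -9, 19, -2) = -9
n1.2.3 (Vik): min(-11, -6, 1) = -11
n1.2 (Alice): max(-19, -9, -11) = -9
n1.3.1 (Vik): min(-19, -3, -5) = -19
n1.3.2 (Vik): min(-17, 12, -2) = -17
n1.3.3 (Vik): min(17, -1) = -1
n1.3 (Alice): max(-19, -17, -1) = -1
n1.4.1 (Vik): min(7, 16) = 7
n1.4.2 (Vik): min(-5, 17) = -5
n1.4 (Alice): max(7, -5) = 7
n1 (Vik): min(-6, -9, -1, 7) = -9
n2.1.1 (Vik): min(-6, -12, 15) = -12
n2.1.2 (Vik): min(-3, 13, 4, -1) = -3
n2.1.3 (Vik): min(-13, 1) = -13
n2.1 (Alice): max(-12, -3, -13) = -3
n2.2.1 (Vik): min(4, 17, -13) = -13
n2.2.2 (Vik): min(1, -1) = -1
n2.2.3 (Vik): min(12, -15) = -15
n2.2.4 (Vik): min(0, -20) = -20
n2.2 (Alice): max(-13, -1, -15, -20) = -1
n2 (Vik): min(-3, -1) = -3
n0 (Alice): max(-9, -3) = -3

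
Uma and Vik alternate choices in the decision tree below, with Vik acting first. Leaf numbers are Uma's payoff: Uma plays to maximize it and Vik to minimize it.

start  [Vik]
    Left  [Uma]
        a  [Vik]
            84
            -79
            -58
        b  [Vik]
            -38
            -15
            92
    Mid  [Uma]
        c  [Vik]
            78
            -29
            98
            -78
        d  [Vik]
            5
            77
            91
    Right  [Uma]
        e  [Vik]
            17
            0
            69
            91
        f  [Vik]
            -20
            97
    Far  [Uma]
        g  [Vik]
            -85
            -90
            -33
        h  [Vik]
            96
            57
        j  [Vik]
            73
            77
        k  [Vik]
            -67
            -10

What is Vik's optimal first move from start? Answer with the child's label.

Left

a (Vik): min(84, -79, -58) = -79
b (Vik): min(-38, -15, 92) = -38
Left (Uma): max(-79, -38) = -38
c (Vik): min(78, -29, 98, -78) = -78
d (Vik): min(5, 77, 91) = 5
Mid (Uma): max(-78, 5) = 5
e (Vik): min(17, 0, 69, 91) = 0
f (Vik): min(-20, 97) = -20
Right (Uma): max(0, -20) = 0
g (Vik): min(-85, -90, -33) = -90
h (Vik): min(96, 57) = 57
j (Vik): min(73, 77) = 73
k (Vik): min(-67, -10) = -67
Far (Uma): max(-90, 57, 73, -67) = 73
start (Vik): min(-38, 5, 0, 73) = -38
Vik at start wants the lowest of {Left=-38, Mid=5, Right=0, Far=73}, so chooses Left.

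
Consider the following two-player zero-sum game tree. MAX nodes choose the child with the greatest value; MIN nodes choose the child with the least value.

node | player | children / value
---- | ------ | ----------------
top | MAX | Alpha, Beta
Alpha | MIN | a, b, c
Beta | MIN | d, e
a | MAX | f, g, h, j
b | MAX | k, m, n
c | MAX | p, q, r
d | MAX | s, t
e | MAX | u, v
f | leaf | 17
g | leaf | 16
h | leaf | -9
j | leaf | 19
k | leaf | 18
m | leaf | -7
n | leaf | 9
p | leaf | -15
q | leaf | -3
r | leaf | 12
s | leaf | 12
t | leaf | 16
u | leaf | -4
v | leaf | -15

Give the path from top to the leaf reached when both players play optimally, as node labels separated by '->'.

top -> Alpha -> c -> r

a (MAX): max(17, 16, -9, 19) = 19
b (MAX): max(18, -7, 9) = 18
c (MAX): max(-15, -3, 12) = 12
Alpha (MIN): min(19, 18, 12) = 12
d (MAX): max(12, 16) = 16
e (MAX): max(-4, -15) = -4
Beta (MIN): min(16, -4) = -4
top (MAX): max(12, -4) = 12
At top, MAX picks Alpha (highest: 12).
At Alpha, MIN picks c (lowest: 12).
At c, MAX picks r (highest: 12).
Terminal value 12.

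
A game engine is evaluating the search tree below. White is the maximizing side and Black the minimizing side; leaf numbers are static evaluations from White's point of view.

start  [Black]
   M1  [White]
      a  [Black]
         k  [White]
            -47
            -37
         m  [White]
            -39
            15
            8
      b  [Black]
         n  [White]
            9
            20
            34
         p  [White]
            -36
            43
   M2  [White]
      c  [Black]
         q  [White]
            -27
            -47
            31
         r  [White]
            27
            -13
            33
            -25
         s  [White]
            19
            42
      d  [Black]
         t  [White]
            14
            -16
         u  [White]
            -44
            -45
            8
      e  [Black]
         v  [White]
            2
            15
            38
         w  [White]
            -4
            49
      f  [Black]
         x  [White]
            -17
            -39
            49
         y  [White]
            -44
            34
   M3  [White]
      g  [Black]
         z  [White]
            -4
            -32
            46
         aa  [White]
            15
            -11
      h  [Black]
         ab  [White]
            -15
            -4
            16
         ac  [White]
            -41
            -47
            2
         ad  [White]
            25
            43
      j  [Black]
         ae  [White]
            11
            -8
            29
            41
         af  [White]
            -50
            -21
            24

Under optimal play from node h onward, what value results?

2

ab (White): max(-15, -4, 16) = 16
ac (White): max(-41, -47, 2) = 2
ad (White): max(25, 43) = 43
h (Black): min(16, 2, 43) = 2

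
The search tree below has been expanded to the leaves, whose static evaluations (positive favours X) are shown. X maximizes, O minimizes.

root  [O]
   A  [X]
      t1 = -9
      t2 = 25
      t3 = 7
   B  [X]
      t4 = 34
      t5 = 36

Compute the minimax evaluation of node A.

25

A (X): max(-9, 25, 7) = 25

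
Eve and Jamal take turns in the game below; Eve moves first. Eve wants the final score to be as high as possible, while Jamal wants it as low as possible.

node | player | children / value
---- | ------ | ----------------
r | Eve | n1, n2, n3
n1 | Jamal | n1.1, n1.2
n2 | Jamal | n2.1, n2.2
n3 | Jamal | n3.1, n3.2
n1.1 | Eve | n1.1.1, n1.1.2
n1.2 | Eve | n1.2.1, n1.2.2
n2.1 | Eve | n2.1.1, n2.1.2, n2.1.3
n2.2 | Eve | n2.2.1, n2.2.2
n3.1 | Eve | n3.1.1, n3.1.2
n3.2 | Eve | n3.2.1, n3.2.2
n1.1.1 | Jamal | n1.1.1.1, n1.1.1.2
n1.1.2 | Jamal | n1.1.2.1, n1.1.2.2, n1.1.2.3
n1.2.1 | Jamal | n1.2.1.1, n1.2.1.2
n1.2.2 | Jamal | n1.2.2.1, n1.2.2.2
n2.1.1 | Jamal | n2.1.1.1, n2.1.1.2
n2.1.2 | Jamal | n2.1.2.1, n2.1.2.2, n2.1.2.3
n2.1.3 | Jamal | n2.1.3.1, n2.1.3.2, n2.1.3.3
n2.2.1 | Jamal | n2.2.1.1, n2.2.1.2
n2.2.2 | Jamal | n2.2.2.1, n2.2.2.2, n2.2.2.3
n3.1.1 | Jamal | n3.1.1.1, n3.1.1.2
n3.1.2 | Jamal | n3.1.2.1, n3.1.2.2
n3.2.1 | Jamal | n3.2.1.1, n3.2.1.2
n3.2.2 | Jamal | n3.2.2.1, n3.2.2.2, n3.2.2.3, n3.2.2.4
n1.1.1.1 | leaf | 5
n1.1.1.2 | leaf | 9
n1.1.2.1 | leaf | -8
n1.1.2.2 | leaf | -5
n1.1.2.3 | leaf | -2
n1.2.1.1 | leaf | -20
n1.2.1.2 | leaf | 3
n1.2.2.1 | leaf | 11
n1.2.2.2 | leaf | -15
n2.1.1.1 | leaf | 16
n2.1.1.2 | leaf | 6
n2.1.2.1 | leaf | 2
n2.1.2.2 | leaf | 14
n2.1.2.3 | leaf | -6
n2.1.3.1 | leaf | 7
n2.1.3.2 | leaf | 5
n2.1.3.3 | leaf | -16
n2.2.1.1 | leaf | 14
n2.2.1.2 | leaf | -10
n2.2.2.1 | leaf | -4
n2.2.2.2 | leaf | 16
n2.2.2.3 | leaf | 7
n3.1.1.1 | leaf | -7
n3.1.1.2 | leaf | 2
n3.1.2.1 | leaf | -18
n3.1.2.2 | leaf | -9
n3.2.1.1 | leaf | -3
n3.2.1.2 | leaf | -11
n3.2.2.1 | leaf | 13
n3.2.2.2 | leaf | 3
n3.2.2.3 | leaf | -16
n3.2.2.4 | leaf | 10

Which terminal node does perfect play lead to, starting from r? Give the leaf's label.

n2.2.2.1

n1.1.1 (Jamal): min(5, 9) = 5
n1.1.2 (Jamal): min(-8, -5, -2) = -8
n1.1 (Eve): max(5, -8) = 5
n1.2.1 (Jamal): min(-20, 3) = -20
n1.2.2 (Jamal): min(11, -15) = -15
n1.2 (Eve): max(-20, -15) = -15
n1 (Jamal): min(5, -15) = -15
n2.1.1 (Jamal): min(16, 6) = 6
n2.1.2 (Jamal): min(2, 14, -6) = -6
n2.1.3 (Jamal): min(7, 5, -16) = -16
n2.1 (Eve): max(6, -6, -16) = 6
n2.2.1 (Jamal): min(14, -10) = -10
n2.2.2 (Jamal): min(-4, 16, 7) = -4
n2.2 (Eve): max(-10, -4) = -4
n2 (Jamal): min(6, -4) = -4
n3.1.1 (Jamal): min(-7, 2) = -7
n3.1.2 (Jamal): min(-18, -9) = -18
n3.1 (Eve): max(-7, -18) = -7
n3.2.1 (Jamal): min(-3, -11) = -11
n3.2.2 (Jamal): min(13, 3, -16, 10) = -16
n3.2 (Eve): max(-11, -16) = -11
n3 (Jamal): min(-7, -11) = -11
r (Eve): max(-15, -4, -11) = -4
At r, Eve picks n2 (highest: -4).
At n2, Jamal picks n2.2 (lowest: -4).
At n2.2, Eve picks n2.2.2 (highest: -4).
At n2.2.2, Jamal picks n2.2.2.1 (lowest: -4).
Terminal value -4.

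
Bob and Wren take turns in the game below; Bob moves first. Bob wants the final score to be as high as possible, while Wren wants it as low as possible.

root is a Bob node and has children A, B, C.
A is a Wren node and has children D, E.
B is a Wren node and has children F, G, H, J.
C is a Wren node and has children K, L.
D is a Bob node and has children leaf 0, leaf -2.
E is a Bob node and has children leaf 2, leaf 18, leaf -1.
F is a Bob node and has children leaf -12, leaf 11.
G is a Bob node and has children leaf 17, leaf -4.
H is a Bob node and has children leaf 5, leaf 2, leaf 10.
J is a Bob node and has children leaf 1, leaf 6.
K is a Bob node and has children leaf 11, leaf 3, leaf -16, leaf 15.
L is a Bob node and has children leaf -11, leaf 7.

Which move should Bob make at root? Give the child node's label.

D (Bob): max(0, -2) = 0
E (Bob): max(2, 18, -1) = 18
A (Wren): min(0, 18) = 0
F (Bob): max(-12, 11) = 11
G (Bob): max(17, -4) = 17
H (Bob): max(5, 2, 10) = 10
J (Bob): max(1, 6) = 6
B (Wren): min(11, 17, 10, 6) = 6
K (Bob): max(11, 3, -16, 15) = 15
L (Bob): max(-11, 7) = 7
C (Wren): min(15, 7) = 7
root (Bob): max(0, 6, 7) = 7
Bob at root wants the highest of {A=0, B=6, C=7}, so chooses C.

C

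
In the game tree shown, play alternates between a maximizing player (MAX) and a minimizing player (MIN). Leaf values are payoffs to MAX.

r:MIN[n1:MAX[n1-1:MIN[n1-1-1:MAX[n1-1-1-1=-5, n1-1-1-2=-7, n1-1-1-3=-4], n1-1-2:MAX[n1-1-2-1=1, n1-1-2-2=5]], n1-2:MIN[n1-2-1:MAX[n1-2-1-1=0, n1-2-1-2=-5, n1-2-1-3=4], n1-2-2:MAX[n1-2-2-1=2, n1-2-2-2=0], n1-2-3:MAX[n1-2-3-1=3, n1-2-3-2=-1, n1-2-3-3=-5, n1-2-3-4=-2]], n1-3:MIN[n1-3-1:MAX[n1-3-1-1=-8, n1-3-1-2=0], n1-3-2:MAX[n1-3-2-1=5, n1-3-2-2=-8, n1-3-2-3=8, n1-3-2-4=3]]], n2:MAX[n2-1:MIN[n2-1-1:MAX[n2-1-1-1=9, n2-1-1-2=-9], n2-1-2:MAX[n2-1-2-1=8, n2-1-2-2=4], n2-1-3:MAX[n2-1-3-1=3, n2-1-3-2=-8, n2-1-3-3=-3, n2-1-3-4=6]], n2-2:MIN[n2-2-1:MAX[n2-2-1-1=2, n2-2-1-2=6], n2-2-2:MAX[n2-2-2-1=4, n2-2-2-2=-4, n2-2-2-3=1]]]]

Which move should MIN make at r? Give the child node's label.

n1

n1-1-1 (MAX): max(-5, -7, -4) = -4
n1-1-2 (MAX): max(1, 5) = 5
n1-1 (MIN): min(-4, 5) = -4
n1-2-1 (MAX): max(0, -5, 4) = 4
n1-2-2 (MAX): max(2, 0) = 2
n1-2-3 (MAX): max(3, -1, -5, -2) = 3
n1-2 (MIN): min(4, 2, 3) = 2
n1-3-1 (MAX): max(-8, 0) = 0
n1-3-2 (MAX): max(5, -8, 8, 3) = 8
n1-3 (MIN): min(0, 8) = 0
n1 (MAX): max(-4, 2, 0) = 2
n2-1-1 (MAX): max(9, -9) = 9
n2-1-2 (MAX): max(8, 4) = 8
n2-1-3 (MAX): max(3, -8, -3, 6) = 6
n2-1 (MIN): min(9, 8, 6) = 6
n2-2-1 (MAX): max(2, 6) = 6
n2-2-2 (MAX): max(4, -4, 1) = 4
n2-2 (MIN): min(6, 4) = 4
n2 (MAX): max(6, 4) = 6
r (MIN): min(2, 6) = 2
MIN at r wants the lowest of {n1=2, n2=6}, so chooses n1.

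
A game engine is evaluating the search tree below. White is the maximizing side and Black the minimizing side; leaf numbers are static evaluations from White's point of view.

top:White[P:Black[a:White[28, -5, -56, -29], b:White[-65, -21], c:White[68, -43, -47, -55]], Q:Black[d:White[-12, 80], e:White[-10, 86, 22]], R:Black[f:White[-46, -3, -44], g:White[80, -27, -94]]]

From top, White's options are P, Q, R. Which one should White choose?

Q

a (White): max(28, -5, -56, -29) = 28
b (White): max(-65, -21) = -21
c (White): max(68, -43, -47, -55) = 68
P (Black): min(28, -21, 68) = -21
d (White): max(-12, 80) = 80
e (White): max(-10, 86, 22) = 86
Q (Black): min(80, 86) = 80
f (White): max(-46, -3, -44) = -3
g (White): max(80, -27, -94) = 80
R (Black): min(-3, 80) = -3
top (White): max(-21, 80, -3) = 80
White at top wants the highest of {P=-21, Q=80, R=-3}, so chooses Q.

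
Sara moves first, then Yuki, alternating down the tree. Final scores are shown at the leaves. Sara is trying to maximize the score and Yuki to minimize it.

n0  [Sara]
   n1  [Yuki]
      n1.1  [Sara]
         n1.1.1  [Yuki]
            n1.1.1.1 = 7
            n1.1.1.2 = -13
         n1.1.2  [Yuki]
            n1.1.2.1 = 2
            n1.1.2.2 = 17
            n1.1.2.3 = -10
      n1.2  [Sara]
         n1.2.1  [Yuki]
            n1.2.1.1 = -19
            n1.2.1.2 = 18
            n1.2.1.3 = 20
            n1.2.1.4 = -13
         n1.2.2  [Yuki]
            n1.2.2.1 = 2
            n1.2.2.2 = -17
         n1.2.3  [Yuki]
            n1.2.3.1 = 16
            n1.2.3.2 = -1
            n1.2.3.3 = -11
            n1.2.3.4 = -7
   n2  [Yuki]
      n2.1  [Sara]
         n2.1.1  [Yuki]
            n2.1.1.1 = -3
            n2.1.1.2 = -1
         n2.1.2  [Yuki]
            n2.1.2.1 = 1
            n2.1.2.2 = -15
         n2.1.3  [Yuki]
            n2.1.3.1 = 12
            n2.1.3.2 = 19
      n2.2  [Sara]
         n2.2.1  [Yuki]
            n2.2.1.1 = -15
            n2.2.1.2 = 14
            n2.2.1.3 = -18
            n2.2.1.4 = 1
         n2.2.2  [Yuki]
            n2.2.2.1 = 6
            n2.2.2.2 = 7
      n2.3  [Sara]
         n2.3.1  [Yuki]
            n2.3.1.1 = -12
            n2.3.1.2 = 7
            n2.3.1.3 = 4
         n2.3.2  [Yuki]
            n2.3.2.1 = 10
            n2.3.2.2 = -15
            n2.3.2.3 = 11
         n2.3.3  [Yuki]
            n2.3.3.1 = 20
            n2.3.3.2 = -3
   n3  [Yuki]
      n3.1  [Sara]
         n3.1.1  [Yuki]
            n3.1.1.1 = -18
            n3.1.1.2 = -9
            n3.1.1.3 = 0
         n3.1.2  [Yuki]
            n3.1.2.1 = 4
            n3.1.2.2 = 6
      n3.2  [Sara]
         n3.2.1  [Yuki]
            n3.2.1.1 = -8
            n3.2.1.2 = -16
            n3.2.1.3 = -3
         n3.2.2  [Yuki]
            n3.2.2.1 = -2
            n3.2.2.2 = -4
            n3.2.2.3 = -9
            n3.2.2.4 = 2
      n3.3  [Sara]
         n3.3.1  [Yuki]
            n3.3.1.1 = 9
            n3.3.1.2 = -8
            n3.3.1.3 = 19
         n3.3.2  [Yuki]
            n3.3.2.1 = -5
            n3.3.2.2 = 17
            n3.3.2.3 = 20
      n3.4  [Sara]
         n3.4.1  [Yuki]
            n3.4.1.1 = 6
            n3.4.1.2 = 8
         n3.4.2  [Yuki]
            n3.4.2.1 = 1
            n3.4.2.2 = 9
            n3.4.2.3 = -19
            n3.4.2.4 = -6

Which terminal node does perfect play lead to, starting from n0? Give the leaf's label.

n2.3.3.2

n1.1.1 (Yuki): min(7, -13) = -13
n1.1.2 (Yuki): min(2, 17, -10) = -10
n1.1 (Sara): max(-13, -10) = -10
n1.2.1 (Yuki): min(-19, 18, 20, -13) = -19
n1.2.2 (Yuki): min(2, -17) = -17
n1.2.3 (Yuki): min(16, -1, -11, -7) = -11
n1.2 (Sara): max(-19, -17, -11) = -11
n1 (Yuki): min(-10, -11) = -11
n2.1.1 (Yuki): min(-3, -1) = -3
n2.1.2 (Yuki): min(1, -15) = -15
n2.1.3 (Yuki): min(12, 19) = 12
n2.1 (Sara): max(-3, -15, 12) = 12
n2.2.1 (Yuki): min(-15, 14, -18, 1) = -18
n2.2.2 (Yuki): min(6, 7) = 6
n2.2 (Sara): max(-18, 6) = 6
n2.3.1 (Yuki): min(-12, 7, 4) = -12
n2.3.2 (Yuki): min(10, -15, 11) = -15
n2.3.3 (Yuki): min(20, -3) = -3
n2.3 (Sara): max(-12, -15, -3) = -3
n2 (Yuki): min(12, 6, -3) = -3
n3.1.1 (Yuki): min(-18, -9, 0) = -18
n3.1.2 (Yuki): min(4, 6) = 4
n3.1 (Sara): max(-18, 4) = 4
n3.2.1 (Yuki): min(-8, -16, -3) = -16
n3.2.2 (Yuki): min(-2, -4, -9, 2) = -9
n3.2 (Sara): max(-16, -9) = -9
n3.3.1 (Yuki): min(9, -8, 19) = -8
n3.3.2 (Yuki): min(-5, 17, 20) = -5
n3.3 (Sara): max(-8, -5) = -5
n3.4.1 (Yuki): min(6, 8) = 6
n3.4.2 (Yuki): min(1, 9, -19, -6) = -19
n3.4 (Sara): max(6, -19) = 6
n3 (Yuki): min(4, -9, -5, 6) = -9
n0 (Sara): max(-11, -3, -9) = -3
At n0, Sara picks n2 (highest: -3).
At n2, Yuki picks n2.3 (lowest: -3).
At n2.3, Sara picks n2.3.3 (highest: -3).
At n2.3.3, Yuki picks n2.3.3.2 (lowest: -3).
Terminal value -3.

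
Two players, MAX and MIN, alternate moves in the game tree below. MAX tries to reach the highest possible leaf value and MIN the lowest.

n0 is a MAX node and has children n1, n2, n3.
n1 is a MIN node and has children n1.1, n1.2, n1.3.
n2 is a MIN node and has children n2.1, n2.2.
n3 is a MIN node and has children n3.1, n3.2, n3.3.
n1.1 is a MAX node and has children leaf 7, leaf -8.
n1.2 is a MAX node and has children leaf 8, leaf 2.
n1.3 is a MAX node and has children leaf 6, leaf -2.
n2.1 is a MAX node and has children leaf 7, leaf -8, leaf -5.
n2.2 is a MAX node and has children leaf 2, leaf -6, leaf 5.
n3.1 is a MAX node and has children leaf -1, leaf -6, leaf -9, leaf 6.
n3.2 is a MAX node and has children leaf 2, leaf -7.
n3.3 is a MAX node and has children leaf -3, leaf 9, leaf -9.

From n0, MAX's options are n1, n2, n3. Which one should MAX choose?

n1.1 (MAX): max(7, -8) = 7
n1.2 (MAX): max(8, 2) = 8
n1.3 (MAX): max(6, -2) = 6
n1 (MIN): min(7, 8, 6) = 6
n2.1 (MAX): max(7, -8, -5) = 7
n2.2 (MAX): max(2, -6, 5) = 5
n2 (MIN): min(7, 5) = 5
n3.1 (MAX): max(-1, -6, -9, 6) = 6
n3.2 (MAX): max(2, -7) = 2
n3.3 (MAX): max(-3, 9, -9) = 9
n3 (MIN): min(6, 2, 9) = 2
n0 (MAX): max(6, 5, 2) = 6
MAX at n0 wants the highest of {n1=6, n2=5, n3=2}, so chooses n1.

n1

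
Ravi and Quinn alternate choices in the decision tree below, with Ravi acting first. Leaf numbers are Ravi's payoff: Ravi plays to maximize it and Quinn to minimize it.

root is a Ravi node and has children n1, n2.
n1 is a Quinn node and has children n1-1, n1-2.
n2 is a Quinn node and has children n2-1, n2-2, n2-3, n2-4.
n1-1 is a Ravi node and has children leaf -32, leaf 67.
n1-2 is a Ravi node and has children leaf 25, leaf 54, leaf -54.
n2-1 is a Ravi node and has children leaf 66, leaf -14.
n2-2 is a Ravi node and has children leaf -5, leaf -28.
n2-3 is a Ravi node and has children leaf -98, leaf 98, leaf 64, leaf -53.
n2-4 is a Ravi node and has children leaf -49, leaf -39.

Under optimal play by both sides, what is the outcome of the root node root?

n1-1 (Ravi): max(-32, 67) = 67
n1-2 (Ravi): max(25, 54, -54) = 54
n1 (Quinn): min(67, 54) = 54
n2-1 (Ravi): max(66, -14) = 66
n2-2 (Ravi): max(-5, -28) = -5
n2-3 (Ravi): max(-98, 98, 64, -53) = 98
n2-4 (Ravi): max(-49, -39) = -39
n2 (Quinn): min(66, -5, 98, -39) = -39
root (Ravi): max(54, -39) = 54

54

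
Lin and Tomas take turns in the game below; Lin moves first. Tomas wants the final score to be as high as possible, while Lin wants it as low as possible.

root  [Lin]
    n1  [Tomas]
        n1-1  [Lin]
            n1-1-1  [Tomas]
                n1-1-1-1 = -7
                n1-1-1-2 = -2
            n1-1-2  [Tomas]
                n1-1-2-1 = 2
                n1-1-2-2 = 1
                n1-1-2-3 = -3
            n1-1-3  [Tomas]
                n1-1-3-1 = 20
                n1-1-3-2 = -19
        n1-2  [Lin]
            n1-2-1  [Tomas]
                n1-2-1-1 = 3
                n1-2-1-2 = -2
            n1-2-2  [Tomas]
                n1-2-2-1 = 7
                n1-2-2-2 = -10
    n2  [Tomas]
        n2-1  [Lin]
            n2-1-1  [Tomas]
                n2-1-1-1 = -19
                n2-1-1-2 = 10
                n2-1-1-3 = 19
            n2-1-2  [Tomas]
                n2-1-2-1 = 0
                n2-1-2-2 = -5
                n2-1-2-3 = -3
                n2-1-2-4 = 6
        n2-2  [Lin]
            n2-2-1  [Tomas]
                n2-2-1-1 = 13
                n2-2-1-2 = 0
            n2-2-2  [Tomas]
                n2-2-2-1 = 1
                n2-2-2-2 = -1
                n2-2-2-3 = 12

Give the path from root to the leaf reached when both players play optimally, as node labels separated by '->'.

root -> n1 -> n1-2 -> n1-2-1 -> n1-2-1-1

n1-1-1 (Tomas): max(-7, -2) = -2
n1-1-2 (Tomas): max(2, 1, -3) = 2
n1-1-3 (Tomas): max(20, -19) = 20
n1-1 (Lin): min(-2, 2, 20) = -2
n1-2-1 (Tomas): max(3, -2) = 3
n1-2-2 (Tomas): max(7, -10) = 7
n1-2 (Lin): min(3, 7) = 3
n1 (Tomas): max(-2, 3) = 3
n2-1-1 (Tomas): max(-19, 10, 19) = 19
n2-1-2 (Tomas): max(0, -5, -3, 6) = 6
n2-1 (Lin): min(19, 6) = 6
n2-2-1 (Tomas): max(13, 0) = 13
n2-2-2 (Tomas): max(1, -1, 12) = 12
n2-2 (Lin): min(13, 12) = 12
n2 (Tomas): max(6, 12) = 12
root (Lin): min(3, 12) = 3
At root, Lin picks n1 (lowest: 3).
At n1, Tomas picks n1-2 (highest: 3).
At n1-2, Lin picks n1-2-1 (lowest: 3).
At n1-2-1, Tomas picks n1-2-1-1 (highest: 3).
Terminal value 3.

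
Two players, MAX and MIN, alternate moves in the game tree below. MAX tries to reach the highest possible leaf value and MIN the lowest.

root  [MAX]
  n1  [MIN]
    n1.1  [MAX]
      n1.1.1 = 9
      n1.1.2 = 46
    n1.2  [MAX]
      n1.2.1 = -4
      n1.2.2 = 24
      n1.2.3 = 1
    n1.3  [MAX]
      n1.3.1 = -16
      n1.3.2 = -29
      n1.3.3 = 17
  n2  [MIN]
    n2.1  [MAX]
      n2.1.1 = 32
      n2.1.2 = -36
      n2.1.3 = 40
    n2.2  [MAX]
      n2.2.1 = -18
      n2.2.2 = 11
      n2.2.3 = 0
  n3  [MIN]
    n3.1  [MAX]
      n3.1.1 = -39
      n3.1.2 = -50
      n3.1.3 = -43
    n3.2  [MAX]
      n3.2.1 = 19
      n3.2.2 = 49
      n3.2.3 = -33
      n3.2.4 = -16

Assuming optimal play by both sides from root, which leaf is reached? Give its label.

n1.1 (MAX): max(9, 46) = 46
n1.2 (MAX): max(-4, 24, 1) = 24
n1.3 (MAX): max(-16, -29, 17) = 17
n1 (MIN): min(46, 24, 17) = 17
n2.1 (MAX): max(32, -36, 40) = 40
n2.2 (MAX): max(-18, 11, 0) = 11
n2 (MIN): min(40, 11) = 11
n3.1 (MAX): max(-39, -50, -43) = -39
n3.2 (MAX): max(19, 49, -33, -16) = 49
n3 (MIN): min(-39, 49) = -39
root (MAX): max(17, 11, -39) = 17
At root, MAX picks n1 (highest: 17).
At n1, MIN picks n1.3 (lowest: 17).
At n1.3, MAX picks n1.3.3 (highest: 17).
Terminal value 17.

n1.3.3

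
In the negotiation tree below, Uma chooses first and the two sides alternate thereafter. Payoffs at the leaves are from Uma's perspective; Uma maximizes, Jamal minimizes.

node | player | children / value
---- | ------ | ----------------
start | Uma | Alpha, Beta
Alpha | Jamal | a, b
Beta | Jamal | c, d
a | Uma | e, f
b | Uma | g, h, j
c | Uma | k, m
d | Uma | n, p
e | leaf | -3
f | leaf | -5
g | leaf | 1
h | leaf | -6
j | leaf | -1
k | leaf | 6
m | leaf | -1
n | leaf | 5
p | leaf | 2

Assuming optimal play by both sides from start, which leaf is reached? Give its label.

a (Uma): max(-3, -5) = -3
b (Uma): max(1, -6, -1) = 1
Alpha (Jamal): min(-3, 1) = -3
c (Uma): max(6, -1) = 6
d (Uma): max(5, 2) = 5
Beta (Jamal): min(6, 5) = 5
start (Uma): max(-3, 5) = 5
At start, Uma picks Beta (highest: 5).
At Beta, Jamal picks d (lowest: 5).
At d, Uma picks n (highest: 5).
Terminal value 5.

n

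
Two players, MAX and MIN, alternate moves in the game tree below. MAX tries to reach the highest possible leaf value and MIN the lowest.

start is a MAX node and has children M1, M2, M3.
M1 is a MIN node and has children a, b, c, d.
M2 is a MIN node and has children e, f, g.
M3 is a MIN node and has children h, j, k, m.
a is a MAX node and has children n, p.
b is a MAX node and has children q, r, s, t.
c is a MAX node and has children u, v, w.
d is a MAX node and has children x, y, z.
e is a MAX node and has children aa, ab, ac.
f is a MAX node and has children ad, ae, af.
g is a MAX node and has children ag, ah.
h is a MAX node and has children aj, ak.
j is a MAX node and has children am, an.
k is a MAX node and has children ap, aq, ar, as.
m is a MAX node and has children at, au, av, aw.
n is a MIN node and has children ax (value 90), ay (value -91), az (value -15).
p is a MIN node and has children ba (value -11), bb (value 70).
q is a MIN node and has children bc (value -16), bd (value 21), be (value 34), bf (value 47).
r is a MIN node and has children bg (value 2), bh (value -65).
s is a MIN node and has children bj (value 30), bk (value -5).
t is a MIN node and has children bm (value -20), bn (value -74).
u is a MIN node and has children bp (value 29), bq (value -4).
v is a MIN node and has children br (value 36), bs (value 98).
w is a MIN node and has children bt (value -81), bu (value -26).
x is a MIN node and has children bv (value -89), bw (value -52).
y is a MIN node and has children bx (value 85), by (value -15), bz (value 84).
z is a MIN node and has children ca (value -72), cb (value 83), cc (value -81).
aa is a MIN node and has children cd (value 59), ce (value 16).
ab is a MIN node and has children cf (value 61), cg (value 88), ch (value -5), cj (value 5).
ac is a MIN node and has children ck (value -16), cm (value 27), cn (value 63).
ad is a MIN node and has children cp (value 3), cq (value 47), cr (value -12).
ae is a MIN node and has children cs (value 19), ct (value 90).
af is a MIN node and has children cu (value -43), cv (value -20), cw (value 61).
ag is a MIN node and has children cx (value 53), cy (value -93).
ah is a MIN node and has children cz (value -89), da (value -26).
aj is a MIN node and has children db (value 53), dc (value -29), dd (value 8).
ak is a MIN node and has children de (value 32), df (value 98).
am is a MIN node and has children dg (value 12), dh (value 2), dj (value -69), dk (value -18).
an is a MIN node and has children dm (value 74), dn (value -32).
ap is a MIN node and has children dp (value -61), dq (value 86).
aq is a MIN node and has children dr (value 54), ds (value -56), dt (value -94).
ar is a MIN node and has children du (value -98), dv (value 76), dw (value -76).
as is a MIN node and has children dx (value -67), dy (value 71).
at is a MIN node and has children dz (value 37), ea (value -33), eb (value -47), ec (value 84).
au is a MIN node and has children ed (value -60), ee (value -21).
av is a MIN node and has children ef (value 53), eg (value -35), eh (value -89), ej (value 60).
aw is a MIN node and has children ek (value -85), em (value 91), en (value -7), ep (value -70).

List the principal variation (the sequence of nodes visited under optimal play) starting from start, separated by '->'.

start -> M1 -> d -> y -> by

n (MIN): min(90, -91, -15) = -91
p (MIN): min(-11, 70) = -11
a (MAX): max(-91, -11) = -11
q (MIN): min(-16, 21, 34, 47) = -16
r (MIN): min(2, -65) = -65
s (MIN): min(30, -5) = -5
t (MIN): min(-20, -74) = -74
b (MAX): max(-16, -65, -5, -74) = -5
u (MIN): min(29, -4) = -4
v (MIN): min(36, 98) = 36
w (MIN): min(-81, -26) = -81
c (MAX): max(-4, 36, -81) = 36
x (MIN): min(-89, -52) = -89
y (MIN): min(85, -15, 84) = -15
z (MIN): min(-72, 83, -81) = -81
d (MAX): max(-89, -15, -81) = -15
M1 (MIN): min(-11, -5, 36, -15) = -15
aa (MIN): min(59, 16) = 16
ab (MIN): min(61, 88, -5, 5) = -5
ac (MIN): min(-16, 27, 63) = -16
e (MAX): max(16, -5, -16) = 16
ad (MIN): min(3, 47, -12) = -12
ae (MIN): min(19, 90) = 19
af (MIN): min(-43, -20, 61) = -43
f (MAX): max(-12, 19, -43) = 19
ag (MIN): min(53, -93) = -93
ah (MIN): min(-89, -26) = -89
g (MAX): max(-93, -89) = -89
M2 (MIN): min(16, 19, -89) = -89
aj (MIN): min(53, -29, 8) = -29
ak (MIN): min(32, 98) = 32
h (MAX): max(-29, 32) = 32
am (MIN): min(12, 2, -69, -18) = -69
an (MIN): min(74, -32) = -32
j (MAX): max(-69, -32) = -32
ap (MIN): min(-61, 86) = -61
aq (MIN): min(54, -56, -94) = -94
ar (MIN): min(-98, 76, -76) = -98
as (MIN): min(-67, 71) = -67
k (MAX): max(-61, -94, -98, -67) = -61
at (MIN): min(37, -33, -47, 84) = -47
au (MIN): min(-60, -21) = -60
av (MIN): min(53, -35, -89, 60) = -89
aw (MIN): min(-85, 91, -7, -70) = -85
m (MAX): max(-47, -60, -89, -85) = -47
M3 (MIN): min(32, -32, -61, -47) = -61
start (MAX): max(-15, -89, -61) = -15
At start, MAX picks M1 (highest: -15).
At M1, MIN picks d (lowest: -15).
At d, MAX picks y (highest: -15).
At y, MIN picks by (lowest: -15).
Terminal value -15.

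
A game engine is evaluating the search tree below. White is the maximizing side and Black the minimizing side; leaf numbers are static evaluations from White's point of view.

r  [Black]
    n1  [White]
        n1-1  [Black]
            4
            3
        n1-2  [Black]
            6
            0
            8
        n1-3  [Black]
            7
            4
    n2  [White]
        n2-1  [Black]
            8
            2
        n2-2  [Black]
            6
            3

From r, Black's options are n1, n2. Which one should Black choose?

n2

n1-1 (Black): min(4, 3) = 3
n1-2 (Black): min(6, 0, 8) = 0
n1-3 (Black): min(7, 4) = 4
n1 (White): max(3, 0, 4) = 4
n2-1 (Black): min(8, 2) = 2
n2-2 (Black): min(6, 3) = 3
n2 (White): max(2, 3) = 3
r (Black): min(4, 3) = 3
Black at r wants the lowest of {n1=4, n2=3}, so chooses n2.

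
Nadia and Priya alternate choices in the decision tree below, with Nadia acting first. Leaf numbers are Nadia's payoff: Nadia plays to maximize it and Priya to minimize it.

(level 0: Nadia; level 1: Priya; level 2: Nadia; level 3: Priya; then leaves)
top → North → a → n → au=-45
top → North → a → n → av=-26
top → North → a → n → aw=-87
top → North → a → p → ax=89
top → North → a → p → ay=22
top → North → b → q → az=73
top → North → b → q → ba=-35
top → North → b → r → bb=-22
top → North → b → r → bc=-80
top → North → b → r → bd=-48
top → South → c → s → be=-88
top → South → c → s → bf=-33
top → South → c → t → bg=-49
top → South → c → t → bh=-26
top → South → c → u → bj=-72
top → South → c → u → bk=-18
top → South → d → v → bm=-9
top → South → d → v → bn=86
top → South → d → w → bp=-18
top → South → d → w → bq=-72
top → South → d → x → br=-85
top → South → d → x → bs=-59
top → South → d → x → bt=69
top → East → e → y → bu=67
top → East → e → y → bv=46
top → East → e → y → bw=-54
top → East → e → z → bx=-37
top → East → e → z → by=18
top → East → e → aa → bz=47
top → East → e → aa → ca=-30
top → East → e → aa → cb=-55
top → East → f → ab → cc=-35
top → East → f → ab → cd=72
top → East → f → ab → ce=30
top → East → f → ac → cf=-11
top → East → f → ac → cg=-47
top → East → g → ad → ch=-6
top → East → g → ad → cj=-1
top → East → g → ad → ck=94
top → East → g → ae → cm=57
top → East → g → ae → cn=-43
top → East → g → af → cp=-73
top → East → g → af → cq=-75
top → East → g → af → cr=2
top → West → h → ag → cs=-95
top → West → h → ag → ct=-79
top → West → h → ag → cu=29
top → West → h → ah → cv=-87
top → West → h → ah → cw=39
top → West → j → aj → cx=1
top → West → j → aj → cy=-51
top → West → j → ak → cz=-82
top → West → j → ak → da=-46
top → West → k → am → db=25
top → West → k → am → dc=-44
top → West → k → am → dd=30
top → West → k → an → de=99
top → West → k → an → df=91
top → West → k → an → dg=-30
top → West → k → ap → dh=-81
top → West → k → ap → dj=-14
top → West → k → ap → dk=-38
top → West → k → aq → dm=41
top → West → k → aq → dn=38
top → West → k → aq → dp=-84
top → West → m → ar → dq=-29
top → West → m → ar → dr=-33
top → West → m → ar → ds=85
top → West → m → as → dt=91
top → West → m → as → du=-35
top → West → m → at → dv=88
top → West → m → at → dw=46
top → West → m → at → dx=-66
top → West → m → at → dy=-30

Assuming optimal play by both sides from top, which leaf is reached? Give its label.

n (Priya): min(-45, -26, -87) = -87
p (Priya): min(89, 22) = 22
a (Nadia): max(-87, 22) = 22
q (Priya): min(73, -35) = -35
r (Priya): min(-22, -80, -48) = -80
b (Nadia): max(-35, -80) = -35
North (Priya): min(22, -35) = -35
s (Priya): min(-88, -33) = -88
t (Priya): min(-49, -26) = -49
u (Priya): min(-72, -18) = -72
c (Nadia): max(-88, -49, -72) = -49
v (Priya): min(-9, 86) = -9
w (Priya): min(-18, -72) = -72
x (Priya): min(-85, -59, 69) = -85
d (Nadia): max(-9, -72, -85) = -9
South (Priya): min(-49, -9) = -49
y (Priya): min(67, 46, -54) = -54
z (Priya): min(-37, 18) = -37
aa (Priya): min(47, -30, -55) = -55
e (Nadia): max(-54, -37, -55) = -37
ab (Priya): min(-35, 72, 30) = -35
ac (Priya): min(-11, -47) = -47
f (Nadia): max(-35, -47) = -35
ad (Priya): min(-6, -1, 94) = -6
ae (Priya): min(57, -43) = -43
af (Priya): min(-73, -75, 2) = -75
g (Nadia): max(-6, -43, -75) = -6
East (Priya): min(-37, -35, -6) = -37
ag (Priya): min(-95, -79, 29) = -95
ah (Priya): min(-87, 39) = -87
h (Nadia): max(-95, -87) = -87
aj (Priya): min(1, -51) = -51
ak (Priya): min(-82, -46) = -82
j (Nadia): max(-51, -82) = -51
am (Priya): min(25, -44, 30) = -44
an (Priya): min(99, 91, -30) = -30
ap (Priya): min(-81, -14, -38) = -81
aq (Priya): min(41, 38, -84) = -84
k (Nadia): max(-44, -30, -81, -84) = -30
ar (Priya): min(-29, -33, 85) = -33
as (Priya): min(91, -35) = -35
at (Priya): min(88, 46, -66, -30) = -66
m (Nadia): max(-33, -35, -66) = -33
West (Priya): min(-87, -51, -30, -33) = -87
top (Nadia): max(-35, -49, -37, -87) = -35
At top, Nadia picks North (highest: -35).
At North, Priya picks b (lowest: -35).
At b, Nadia picks q (highest: -35).
At q, Priya picks ba (lowest: -35).
Terminal value -35.

ba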